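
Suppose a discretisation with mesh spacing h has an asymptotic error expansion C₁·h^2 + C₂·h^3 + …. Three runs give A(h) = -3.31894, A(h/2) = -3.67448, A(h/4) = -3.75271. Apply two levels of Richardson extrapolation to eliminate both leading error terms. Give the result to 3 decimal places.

-3.777

First eliminate the h^2 term (factor 2^2 = 4):
  B₁ = (4·(-3.67448) − (-3.31894))/3 = -3.79299
  B₂ = (4·(-3.75271) − (-3.67448))/3 = -3.77879
Then eliminate the h^3 term (factor 2^3 = 8):
  (8·(-3.77879) − (-3.79299))/7 = -3.77676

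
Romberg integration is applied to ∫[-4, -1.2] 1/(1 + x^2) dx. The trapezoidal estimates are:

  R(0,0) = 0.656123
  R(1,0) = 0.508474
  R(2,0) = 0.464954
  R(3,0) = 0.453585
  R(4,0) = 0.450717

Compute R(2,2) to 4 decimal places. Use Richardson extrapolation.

R(1,1) = (4·0.508474 − 0.656123) / 3 = 0.459258
R(2,1) = (4·0.464954 − 0.508474) / 3 = 0.450447
R(2,2) = (16·0.450447 − 0.459258) / 15 = 0.449860

0.4499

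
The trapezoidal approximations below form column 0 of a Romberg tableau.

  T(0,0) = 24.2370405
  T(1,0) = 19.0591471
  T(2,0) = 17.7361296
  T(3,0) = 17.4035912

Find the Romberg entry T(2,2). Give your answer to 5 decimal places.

17.29259

Richardson extrapolation on the trapezoidal column (denominator 4−1=3):
T(1,1) = (4·19.0591471 − 24.2370405) / 3 = 17.3331826
T(2,1) = 17.7361296 + (17.7361296 − 19.0591471)/3 = 17.2951238
T(2,2) = 17.2951238 + (17.2951238 − 17.3331826)/15 = 17.2925865
(Column j=1 coincides with Simpson's rule on the same nodes.)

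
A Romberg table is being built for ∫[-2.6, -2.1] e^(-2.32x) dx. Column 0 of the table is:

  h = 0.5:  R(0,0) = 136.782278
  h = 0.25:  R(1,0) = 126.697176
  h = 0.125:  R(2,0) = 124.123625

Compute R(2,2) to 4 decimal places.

Richardson extrapolation on the trapezoidal column (denominator 4−1=3):
R(1,1) = 126.697176 + (126.697176 − 136.782278)/3 = 123.335475
R(2,1) = 124.123625 + (124.123625 − 126.697176)/3 = 123.265775
R(2,2) = (16·123.265775 − 123.335475) / 15 = 123.261128
(Column j=1 coincides with Simpson's rule on the same nodes.)

123.2611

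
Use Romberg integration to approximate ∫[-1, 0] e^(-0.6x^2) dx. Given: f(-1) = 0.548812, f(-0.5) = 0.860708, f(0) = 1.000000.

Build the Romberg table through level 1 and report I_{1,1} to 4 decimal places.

I_{0,0} (trapezoid, 1 panel, h=1.0000): 0.774406
I_{1,0} (trapezoid, 2 panels, h=0.5000): 0.817557
I_{1,1} = 0.817557 + (0.817557 − 0.774406)/3 = 0.831941

0.8319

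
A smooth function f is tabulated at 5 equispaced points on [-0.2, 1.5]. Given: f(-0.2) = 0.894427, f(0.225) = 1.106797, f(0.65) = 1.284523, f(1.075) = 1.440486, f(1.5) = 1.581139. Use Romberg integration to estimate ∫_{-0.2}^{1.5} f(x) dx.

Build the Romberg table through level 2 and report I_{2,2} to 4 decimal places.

2.1582

I_{0,0} (trapezoid, 1 panel, h=1.7000): 2.104231
I_{1,0} (trapezoid, 2 panels, h=0.8500): 2.143960
I_{2,0} (trapezoid, 4 panels, h=0.4250): 2.154575
I_{1,1} = 2.143960 + (2.143960 − 2.104231)/3 = 2.157203
I_{2,1} = 2.154575 + (2.154575 − 2.143960)/3 = 2.158113
I_{2,2} = 2.158113 + (2.158113 − 2.157203)/15 = 2.158174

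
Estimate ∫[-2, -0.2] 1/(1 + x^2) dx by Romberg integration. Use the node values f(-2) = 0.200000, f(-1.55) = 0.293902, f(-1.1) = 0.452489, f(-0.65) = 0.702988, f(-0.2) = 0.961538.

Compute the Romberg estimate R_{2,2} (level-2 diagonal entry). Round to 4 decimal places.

0.9092

R_{0,0} (trapezoid, 1 panel, h=1.8000): 1.045384
R_{1,0} (trapezoid, 2 panels, h=0.9000): 0.929932
R_{2,0} (trapezoid, 4 panels, h=0.4500): 0.913567
R_{1,1} = 0.929932 + (0.929932 − 1.045384)/3 = 0.891448
R_{2,1} = 0.913567 + (0.913567 − 0.929932)/3 = 0.908112
R_{2,2} = 0.908112 + (0.908112 − 0.891448)/15 = 0.909223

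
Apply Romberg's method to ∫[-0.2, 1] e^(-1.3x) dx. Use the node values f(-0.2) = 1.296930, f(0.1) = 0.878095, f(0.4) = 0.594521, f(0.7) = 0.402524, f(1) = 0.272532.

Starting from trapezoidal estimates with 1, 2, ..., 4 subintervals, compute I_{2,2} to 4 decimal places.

I_{0,0} (trapezoid, 1 panel, h=1.2000): 0.941677
I_{1,0} (trapezoid, 2 panels, h=0.6000): 0.827551
I_{2,0} (trapezoid, 4 panels, h=0.3000): 0.797961
I_{1,1} = 0.827551 + (0.827551 − 0.941677)/3 = 0.789509
I_{2,1} = 0.797961 + (0.797961 − 0.827551)/3 = 0.788098
I_{2,2} = 0.788098 + (0.788098 − 0.789509)/15 = 0.788004

0.7880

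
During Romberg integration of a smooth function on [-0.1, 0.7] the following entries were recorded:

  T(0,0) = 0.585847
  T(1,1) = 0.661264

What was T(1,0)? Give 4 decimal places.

From T(1,1) = (4·T(1,0) − T(0,0))/3, solve for T(1,0):
4·T(1,0) = 3·0.661264 + 0.585847 = 2.569639
T(1,0) = 0.642410

0.6424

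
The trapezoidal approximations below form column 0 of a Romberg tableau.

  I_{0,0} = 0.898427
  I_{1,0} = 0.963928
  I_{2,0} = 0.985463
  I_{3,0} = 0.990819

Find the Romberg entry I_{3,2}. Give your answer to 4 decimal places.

0.9926

I_{2,1} = 0.985463 + (0.985463 − 0.963928)/3 = 0.992641
I_{3,1} = (4·0.990819 − 0.985463) / 3 = 0.992604
I_{3,2} = (16·0.992604 − 0.992641) / 15 = 0.992602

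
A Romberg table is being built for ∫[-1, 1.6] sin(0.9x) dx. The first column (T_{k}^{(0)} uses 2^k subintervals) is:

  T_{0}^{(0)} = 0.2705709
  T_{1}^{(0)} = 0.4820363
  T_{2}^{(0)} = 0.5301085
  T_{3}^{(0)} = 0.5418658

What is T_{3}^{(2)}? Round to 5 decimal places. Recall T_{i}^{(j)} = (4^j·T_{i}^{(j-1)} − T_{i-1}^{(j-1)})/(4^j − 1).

Richardson extrapolation on the trapezoidal column (denominator 4−1=3):
T_{2}^{(1)} = (4·0.5301085 − 0.4820363) / 3 = 0.5461326
T_{3}^{(1)} = 0.5418658 + (0.5418658 − 0.5301085)/3 = 0.5457849
T_{3}^{(2)} = 0.5457849 + (0.5457849 − 0.5461326)/15 = 0.5457617

0.54576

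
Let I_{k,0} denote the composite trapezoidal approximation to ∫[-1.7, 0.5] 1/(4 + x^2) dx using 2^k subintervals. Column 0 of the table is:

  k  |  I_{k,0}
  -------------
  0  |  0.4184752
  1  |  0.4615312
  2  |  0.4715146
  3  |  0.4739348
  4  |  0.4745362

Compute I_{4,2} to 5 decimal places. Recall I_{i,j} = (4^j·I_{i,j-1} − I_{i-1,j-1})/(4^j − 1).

I_{3,1} = 0.4739348 + (0.4739348 − 0.4715146)/3 = 0.4747415
I_{4,1} = (4·0.4745362 − 0.4739348) / 3 = 0.4747367
I_{4,2} = (16·0.4747367 − 0.4747415) / 15 = 0.4747364

0.47474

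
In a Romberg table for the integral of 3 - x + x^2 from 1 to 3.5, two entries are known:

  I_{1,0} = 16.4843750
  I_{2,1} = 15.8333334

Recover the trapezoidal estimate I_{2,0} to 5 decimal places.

From I_{2,1} = (4·I_{2,0} − I_{1,0})/3, solve for I_{2,0}:
4·I_{2,0} = 3·15.8333334 + 16.4843750 = 63.9843752
I_{2,0} = 15.9960938

15.99609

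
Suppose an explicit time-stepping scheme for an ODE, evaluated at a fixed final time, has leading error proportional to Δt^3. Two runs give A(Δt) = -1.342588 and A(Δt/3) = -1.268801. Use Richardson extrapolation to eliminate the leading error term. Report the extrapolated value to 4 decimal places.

Extrapolated value = (27·A(Δt/3) − A(Δt)) / (27 − 1)
= (27·(-1.268801) − (-1.342588)) / 26
= -32.915039 / 26 = -1.265963

-1.2660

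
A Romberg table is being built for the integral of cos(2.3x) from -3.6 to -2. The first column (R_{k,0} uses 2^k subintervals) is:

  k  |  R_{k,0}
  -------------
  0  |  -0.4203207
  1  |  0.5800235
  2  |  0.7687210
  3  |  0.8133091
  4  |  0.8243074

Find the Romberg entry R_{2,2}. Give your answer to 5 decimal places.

Richardson extrapolation on the trapezoidal column (denominator 4−1=3):
R_{1,1} = 0.5800235 + (0.5800235 − (-0.4203207))/3 = 0.9134716
R_{2,1} = (4·0.7687210 − 0.5800235) / 3 = 0.8316202
R_{2,2} = (16·0.8316202 − 0.9134716) / 15 = 0.8261634
(Column j=1 coincides with Simpson's rule on the same nodes.)

0.82616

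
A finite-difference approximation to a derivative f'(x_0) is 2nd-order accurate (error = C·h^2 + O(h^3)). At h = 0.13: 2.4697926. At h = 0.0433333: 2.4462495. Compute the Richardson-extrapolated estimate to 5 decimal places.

Extrapolated value = (9·A(h/3) − A(h)) / (9 − 1)
= (9·2.4462495 − 2.4697926) / 8
= 19.5464529 / 8 = 2.4433066

2.44331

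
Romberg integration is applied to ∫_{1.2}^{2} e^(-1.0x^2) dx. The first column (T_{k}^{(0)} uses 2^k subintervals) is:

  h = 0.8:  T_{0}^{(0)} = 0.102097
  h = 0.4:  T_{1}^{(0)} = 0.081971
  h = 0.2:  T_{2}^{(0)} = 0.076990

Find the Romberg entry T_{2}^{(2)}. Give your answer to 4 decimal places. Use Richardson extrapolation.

Richardson extrapolation on the trapezoidal column (denominator 4−1=3):
T_{1}^{(1)} = (4·0.081971 − 0.102097) / 3 = 0.075262
T_{2}^{(1)} = 0.076990 + (0.076990 − 0.081971)/3 = 0.075330
T_{2}^{(2)} = (16·0.075330 − 0.075262) / 15 = 0.075335

0.0753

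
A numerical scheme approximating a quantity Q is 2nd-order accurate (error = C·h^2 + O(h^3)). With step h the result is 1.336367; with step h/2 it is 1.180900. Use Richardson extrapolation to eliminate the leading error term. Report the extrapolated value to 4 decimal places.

The leading error scales as h^2; refining by a factor of 2 reduces it by 2^2 = 4.
Extrapolated value = (4·A(h/2) − A(h)) / (4 − 1)
= (4·1.180900 − 1.336367) / 3
= 3.387233 / 3 = 1.129078

1.1291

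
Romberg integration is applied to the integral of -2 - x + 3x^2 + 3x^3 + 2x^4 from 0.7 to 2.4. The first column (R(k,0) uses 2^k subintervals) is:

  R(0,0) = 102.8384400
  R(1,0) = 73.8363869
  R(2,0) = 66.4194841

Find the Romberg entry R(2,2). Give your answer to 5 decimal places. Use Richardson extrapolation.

63.93239

R(1,1) = (4·73.8363869 − 102.8384400) / 3 = 64.1690359
R(2,1) = 66.4194841 + (66.4194841 − 73.8363869)/3 = 63.9471832
R(2,2) = 63.9471832 + (63.9471832 − 64.1690359)/15 = 63.9323930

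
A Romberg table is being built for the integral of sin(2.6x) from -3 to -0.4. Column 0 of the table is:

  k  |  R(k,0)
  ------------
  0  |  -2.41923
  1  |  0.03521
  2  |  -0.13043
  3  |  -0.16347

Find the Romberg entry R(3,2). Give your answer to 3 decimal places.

-0.174

R(2,1) = -0.13043 + (-0.13043 − 0.03521)/3 = -0.18564
R(3,1) = (4·(-0.16347) − (-0.13043)) / 3 = -0.17448
R(3,2) = (16·(-0.17448) − (-0.18564)) / 15 = -0.17374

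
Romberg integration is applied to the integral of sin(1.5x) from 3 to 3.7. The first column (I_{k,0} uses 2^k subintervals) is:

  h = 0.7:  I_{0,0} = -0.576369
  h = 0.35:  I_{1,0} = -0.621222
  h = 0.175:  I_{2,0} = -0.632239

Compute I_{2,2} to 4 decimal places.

I_{1,1} = (4·(-0.621222) − (-0.576369)) / 3 = -0.636173
I_{2,1} = -0.632239 + (-0.632239 − (-0.621222))/3 = -0.635911
I_{2,2} = (16·(-0.635911) − (-0.636173)) / 15 = -0.635894

-0.6359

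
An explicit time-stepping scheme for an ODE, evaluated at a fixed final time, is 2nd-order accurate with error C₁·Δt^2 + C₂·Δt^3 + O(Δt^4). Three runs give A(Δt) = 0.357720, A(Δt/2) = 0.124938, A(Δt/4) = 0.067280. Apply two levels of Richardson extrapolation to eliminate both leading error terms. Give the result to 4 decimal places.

0.0482

First eliminate the Δt^2 term (factor 2^2 = 4):
  B₁ = (4·0.124938 − 0.357720)/3 = 0.047344
  B₂ = (4·0.067280 − 0.124938)/3 = 0.048061
Then eliminate the Δt^3 term (factor 2^3 = 8):
  (8·0.048061 − 0.047344)/7 = 0.048163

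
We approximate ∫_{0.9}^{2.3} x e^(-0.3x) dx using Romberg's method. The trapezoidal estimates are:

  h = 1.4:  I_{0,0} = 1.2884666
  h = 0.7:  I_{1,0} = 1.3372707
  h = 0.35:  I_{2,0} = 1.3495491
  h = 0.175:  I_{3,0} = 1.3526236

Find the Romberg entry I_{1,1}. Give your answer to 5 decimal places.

1.35354

Richardson extrapolation on the trapezoidal column (denominator 4−1=3):
I_{1,1} = (4·1.3372707 − 1.2884666) / 3 = 1.3535387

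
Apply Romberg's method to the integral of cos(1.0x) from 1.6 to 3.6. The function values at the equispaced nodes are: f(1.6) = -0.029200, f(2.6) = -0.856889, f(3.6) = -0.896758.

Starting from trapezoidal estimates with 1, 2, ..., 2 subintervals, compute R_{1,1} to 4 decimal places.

-1.4512

R_{0,0} (trapezoid, 1 panel, h=2.0000): -0.925958
R_{1,0} (trapezoid, 2 panels, h=1.0000): -1.319868
R_{1,1} = -1.319868 + (-1.319868 − (-0.925958))/3 = -1.451171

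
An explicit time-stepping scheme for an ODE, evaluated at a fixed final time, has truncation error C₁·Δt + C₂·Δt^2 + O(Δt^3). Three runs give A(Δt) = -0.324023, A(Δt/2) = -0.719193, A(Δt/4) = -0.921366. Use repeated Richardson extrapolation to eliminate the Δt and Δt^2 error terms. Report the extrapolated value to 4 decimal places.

First eliminate the Δt term (factor 2^1 = 2):
  B₁ = (2·(-0.719193) − (-0.324023))/1 = -1.114363
  B₂ = (2·(-0.921366) − (-0.719193))/1 = -1.123539
Then eliminate the Δt^2 term (factor 2^2 = 4):
  (4·(-1.123539) − (-1.114363))/3 = -1.126598

-1.1266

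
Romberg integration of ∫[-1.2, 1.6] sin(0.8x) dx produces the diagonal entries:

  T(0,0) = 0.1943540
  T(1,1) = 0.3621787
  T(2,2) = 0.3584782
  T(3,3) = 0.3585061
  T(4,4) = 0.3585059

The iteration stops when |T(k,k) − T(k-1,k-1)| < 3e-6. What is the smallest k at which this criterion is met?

k = 4

|T(1,1) − T(0,0)| = 0.1678247 ≥ 3e-6
|T(2,2) − T(1,1)| = 0.0037005 ≥ 3e-6
|T(3,3) − T(2,2)| = 0.0000279 ≥ 3e-6
|T(4,4) − T(3,3)| = 0.0000002 < 3e-6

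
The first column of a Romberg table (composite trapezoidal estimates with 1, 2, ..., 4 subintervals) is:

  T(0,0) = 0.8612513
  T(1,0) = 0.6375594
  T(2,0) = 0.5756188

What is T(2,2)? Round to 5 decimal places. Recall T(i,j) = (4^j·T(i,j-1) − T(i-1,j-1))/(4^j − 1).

0.55444

T(1,1) = 0.6375594 + (0.6375594 − 0.8612513)/3 = 0.5629954
T(2,1) = 0.5756188 + (0.5756188 − 0.6375594)/3 = 0.5549719
T(2,2) = (16·0.5549719 − 0.5629954) / 15 = 0.5544370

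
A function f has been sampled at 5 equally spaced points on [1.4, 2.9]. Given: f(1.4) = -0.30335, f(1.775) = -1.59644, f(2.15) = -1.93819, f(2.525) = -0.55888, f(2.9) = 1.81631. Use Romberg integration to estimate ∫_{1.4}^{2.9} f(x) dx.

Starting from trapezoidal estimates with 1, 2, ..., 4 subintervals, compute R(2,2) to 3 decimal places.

-1.361

R(0,0) (trapezoid, 1 panel, h=1.5000): 1.13472
R(1,0) (trapezoid, 2 panels, h=0.7500): -0.88628
R(2,0) (trapezoid, 4 panels, h=0.3750): -1.25139
R(1,1) = -0.88628 + (-0.88628 − 1.13472)/3 = -1.55995
R(2,1) = -1.25139 + (-1.25139 − (-0.88628))/3 = -1.37309
R(2,2) = -1.37309 + (-1.37309 − (-1.55995))/15 = -1.36063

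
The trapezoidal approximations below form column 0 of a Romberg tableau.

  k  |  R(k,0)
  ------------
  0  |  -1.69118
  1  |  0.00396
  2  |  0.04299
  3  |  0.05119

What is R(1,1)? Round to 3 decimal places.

Richardson extrapolation on the trapezoidal column (denominator 4−1=3):
R(1,1) = 0.00396 + (0.00396 − (-1.69118))/3 = 0.56901

0.569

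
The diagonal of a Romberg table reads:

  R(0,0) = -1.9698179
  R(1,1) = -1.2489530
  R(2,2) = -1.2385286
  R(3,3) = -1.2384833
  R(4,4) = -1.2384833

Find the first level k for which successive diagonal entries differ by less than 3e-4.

k = 3

|R(1,1) − R(0,0)| = 0.7208649 ≥ 3e-4
|R(2,2) − R(1,1)| = 0.0104244 ≥ 3e-4
|R(3,3) − R(2,2)| = 0.0000453 < 3e-4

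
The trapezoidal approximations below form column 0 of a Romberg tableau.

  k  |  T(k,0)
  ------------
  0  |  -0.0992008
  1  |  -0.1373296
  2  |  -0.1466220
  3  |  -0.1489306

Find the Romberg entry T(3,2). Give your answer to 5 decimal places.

-0.14970

Richardson extrapolation on the trapezoidal column (denominator 4−1=3):
T(2,1) = (4·(-0.1466220) − (-0.1373296)) / 3 = -0.1497195
T(3,1) = -0.1489306 + (-0.1489306 − (-0.1466220))/3 = -0.1497001
T(3,2) = -0.1497001 + (-0.1497001 − (-0.1497195))/15 = -0.1496988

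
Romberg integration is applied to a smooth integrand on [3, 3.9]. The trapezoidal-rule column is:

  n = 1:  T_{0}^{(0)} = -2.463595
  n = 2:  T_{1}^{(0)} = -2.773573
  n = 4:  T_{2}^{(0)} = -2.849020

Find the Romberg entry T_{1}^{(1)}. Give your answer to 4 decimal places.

-2.8769

Richardson extrapolation on the trapezoidal column (denominator 4−1=3):
T_{1}^{(1)} = (4·(-2.773573) − (-2.463595)) / 3 = -2.876899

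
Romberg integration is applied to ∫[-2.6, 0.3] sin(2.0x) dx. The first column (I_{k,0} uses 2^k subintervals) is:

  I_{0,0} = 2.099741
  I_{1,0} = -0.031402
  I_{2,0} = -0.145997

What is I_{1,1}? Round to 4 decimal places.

Richardson extrapolation on the trapezoidal column (denominator 4−1=3):
I_{1,1} = -0.031402 + (-0.031402 − 2.099741)/3 = -0.741783
(Column j=1 coincides with Simpson's rule on the same nodes.)

-0.7418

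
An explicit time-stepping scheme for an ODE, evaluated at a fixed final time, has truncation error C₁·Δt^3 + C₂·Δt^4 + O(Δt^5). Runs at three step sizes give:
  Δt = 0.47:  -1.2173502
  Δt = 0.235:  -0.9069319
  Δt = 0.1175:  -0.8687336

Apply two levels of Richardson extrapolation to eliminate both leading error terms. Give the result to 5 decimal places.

-0.86332

First eliminate the Δt^3 term (factor 2^3 = 8):
  B₁ = (8·(-0.9069319) − (-1.2173502))/7 = -0.8625864
  B₂ = (8·(-0.8687336) − (-0.9069319))/7 = -0.8632767
Then eliminate the Δt^4 term (factor 2^4 = 16):
  (16·(-0.8632767) − (-0.8625864))/15 = -0.8633227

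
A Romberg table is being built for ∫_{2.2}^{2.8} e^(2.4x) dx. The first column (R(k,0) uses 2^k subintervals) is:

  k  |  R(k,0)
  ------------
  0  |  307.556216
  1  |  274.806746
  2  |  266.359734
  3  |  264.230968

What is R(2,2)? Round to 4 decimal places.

263.5210

R(1,1) = (4·274.806746 − 307.556216) / 3 = 263.890256
R(2,1) = (4·266.359734 − 274.806746) / 3 = 263.544063
R(2,2) = 263.544063 + (263.544063 − 263.890256)/15 = 263.520983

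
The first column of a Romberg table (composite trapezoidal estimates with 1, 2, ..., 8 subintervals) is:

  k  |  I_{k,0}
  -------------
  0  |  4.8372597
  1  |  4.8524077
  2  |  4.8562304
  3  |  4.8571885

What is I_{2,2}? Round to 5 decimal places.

Richardson extrapolation on the trapezoidal column (denominator 4−1=3):
I_{1,1} = 4.8524077 + (4.8524077 − 4.8372597)/3 = 4.8574570
I_{2,1} = (4·4.8562304 − 4.8524077) / 3 = 4.8575046
I_{2,2} = 4.8575046 + (4.8575046 − 4.8574570)/15 = 4.8575078

4.85751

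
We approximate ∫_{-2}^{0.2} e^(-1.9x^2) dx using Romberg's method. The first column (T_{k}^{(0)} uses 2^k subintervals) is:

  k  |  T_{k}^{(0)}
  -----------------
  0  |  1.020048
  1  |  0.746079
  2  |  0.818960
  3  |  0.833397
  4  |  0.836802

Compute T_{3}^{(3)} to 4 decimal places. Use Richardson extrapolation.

Richardson extrapolation on the trapezoidal column (denominator 4−1=3):
T_{1}^{(1)} = (4·0.746079 − 1.020048) / 3 = 0.654756
T_{2}^{(1)} = (4·0.818960 − 0.746079) / 3 = 0.843254
T_{3}^{(1)} = 0.833397 + (0.833397 − 0.818960)/3 = 0.838209
T_{2}^{(2)} = 0.843254 + (0.843254 − 0.654756)/15 = 0.855821
T_{3}^{(2)} = 0.838209 + (0.838209 − 0.843254)/15 = 0.837873
T_{3}^{(3)} = (64·0.837873 − 0.855821) / 63 = 0.837588

0.8376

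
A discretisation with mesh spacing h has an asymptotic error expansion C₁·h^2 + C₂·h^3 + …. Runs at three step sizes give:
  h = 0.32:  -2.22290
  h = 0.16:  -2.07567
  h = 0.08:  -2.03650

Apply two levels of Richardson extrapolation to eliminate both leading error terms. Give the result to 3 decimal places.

First eliminate the h^2 term (factor 2^2 = 4):
  B₁ = (4·(-2.07567) − (-2.22290))/3 = -2.02659
  B₂ = (4·(-2.03650) − (-2.07567))/3 = -2.02344
Then eliminate the h^3 term (factor 2^3 = 8):
  (8·(-2.02344) − (-2.02659))/7 = -2.02299

-2.023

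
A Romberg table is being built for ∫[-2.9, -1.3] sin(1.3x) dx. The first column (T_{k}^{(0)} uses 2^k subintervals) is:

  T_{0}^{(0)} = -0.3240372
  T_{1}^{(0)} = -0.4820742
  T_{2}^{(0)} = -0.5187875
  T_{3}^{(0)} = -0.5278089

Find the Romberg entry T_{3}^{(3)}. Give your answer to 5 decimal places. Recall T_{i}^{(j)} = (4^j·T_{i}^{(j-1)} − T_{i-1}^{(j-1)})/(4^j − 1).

T_{1}^{(1)} = -0.4820742 + (-0.4820742 − (-0.3240372))/3 = -0.5347532
T_{2}^{(1)} = -0.5187875 + (-0.5187875 − (-0.4820742))/3 = -0.5310253
T_{3}^{(1)} = -0.5278089 + (-0.5278089 − (-0.5187875))/3 = -0.5308160
T_{2}^{(2)} = (16·(-0.5310253) − (-0.5347532)) / 15 = -0.5307768
T_{3}^{(2)} = (16·(-0.5308160) − (-0.5310253)) / 15 = -0.5308020
T_{3}^{(3)} = (64·(-0.5308020) − (-0.5307768)) / 63 = -0.5308024

-0.53080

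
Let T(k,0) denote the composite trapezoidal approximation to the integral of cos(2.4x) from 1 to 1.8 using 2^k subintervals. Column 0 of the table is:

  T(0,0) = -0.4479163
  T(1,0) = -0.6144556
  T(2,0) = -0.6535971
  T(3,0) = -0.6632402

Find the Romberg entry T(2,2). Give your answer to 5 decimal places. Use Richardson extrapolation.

-0.66642

Richardson extrapolation on the trapezoidal column (denominator 4−1=3):
T(1,1) = -0.6144556 + (-0.6144556 − (-0.4479163))/3 = -0.6699687
T(2,1) = -0.6535971 + (-0.6535971 − (-0.6144556))/3 = -0.6666443
T(2,2) = -0.6666443 + (-0.6666443 − (-0.6699687))/15 = -0.6664227
(Column j=1 coincides with Simpson's rule on the same nodes.)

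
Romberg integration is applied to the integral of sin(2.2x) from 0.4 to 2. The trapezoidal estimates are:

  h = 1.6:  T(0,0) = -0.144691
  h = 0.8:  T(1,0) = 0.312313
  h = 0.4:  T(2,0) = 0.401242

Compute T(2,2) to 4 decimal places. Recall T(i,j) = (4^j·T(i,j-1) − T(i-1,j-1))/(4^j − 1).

Richardson extrapolation on the trapezoidal column (denominator 4−1=3):
T(1,1) = (4·0.312313 − (-0.144691)) / 3 = 0.464648
T(2,1) = (4·0.401242 − 0.312313) / 3 = 0.430885
T(2,2) = 0.430885 + (0.430885 − 0.464648)/15 = 0.428634

0.4286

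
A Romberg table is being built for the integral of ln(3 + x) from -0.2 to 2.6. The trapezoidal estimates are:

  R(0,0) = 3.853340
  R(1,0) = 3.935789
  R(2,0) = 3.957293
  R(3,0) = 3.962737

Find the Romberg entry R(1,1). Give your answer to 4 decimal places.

R(1,1) = (4·3.935789 − 3.853340) / 3 = 3.963272

3.9633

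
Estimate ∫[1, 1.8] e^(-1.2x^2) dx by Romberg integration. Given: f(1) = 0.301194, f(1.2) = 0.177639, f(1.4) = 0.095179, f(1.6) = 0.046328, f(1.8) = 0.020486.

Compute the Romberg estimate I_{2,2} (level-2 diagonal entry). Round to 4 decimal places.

I_{0,0} (trapezoid, 1 panel, h=0.8000): 0.128672
I_{1,0} (trapezoid, 2 panels, h=0.4000): 0.102408
I_{2,0} (trapezoid, 4 panels, h=0.2000): 0.095997
I_{1,1} = 0.102408 + (0.102408 − 0.128672)/3 = 0.093653
I_{2,1} = 0.095997 + (0.095997 − 0.102408)/3 = 0.093860
I_{2,2} = 0.093860 + (0.093860 − 0.093653)/15 = 0.093874

0.0939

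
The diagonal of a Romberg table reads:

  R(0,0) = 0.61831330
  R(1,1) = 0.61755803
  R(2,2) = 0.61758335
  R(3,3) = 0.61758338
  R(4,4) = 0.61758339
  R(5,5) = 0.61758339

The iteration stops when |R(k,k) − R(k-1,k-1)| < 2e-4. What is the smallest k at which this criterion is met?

k = 2

|R(1,1) − R(0,0)| = 0.00075527 ≥ 2e-4
|R(2,2) − R(1,1)| = 0.00002532 < 2e-4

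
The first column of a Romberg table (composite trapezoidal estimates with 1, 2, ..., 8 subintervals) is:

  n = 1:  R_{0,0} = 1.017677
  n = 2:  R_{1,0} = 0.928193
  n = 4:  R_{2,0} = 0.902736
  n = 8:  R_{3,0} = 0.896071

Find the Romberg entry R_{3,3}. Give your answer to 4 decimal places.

0.8938

Richardson extrapolation on the trapezoidal column (denominator 4−1=3):
R_{1,1} = 0.928193 + (0.928193 − 1.017677)/3 = 0.898365
R_{2,1} = (4·0.902736 − 0.928193) / 3 = 0.894250
R_{3,1} = (4·0.896071 − 0.902736) / 3 = 0.893849
R_{2,2} = (16·0.894250 − 0.898365) / 15 = 0.893976
R_{3,2} = 0.893849 + (0.893849 − 0.894250)/15 = 0.893822
R_{3,3} = (64·0.893822 − 0.893976) / 63 = 0.893820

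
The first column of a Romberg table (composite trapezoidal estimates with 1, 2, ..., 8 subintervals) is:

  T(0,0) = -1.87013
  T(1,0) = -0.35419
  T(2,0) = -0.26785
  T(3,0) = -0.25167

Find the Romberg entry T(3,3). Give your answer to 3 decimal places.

-0.246

Richardson extrapolation on the trapezoidal column (denominator 4−1=3):
T(1,1) = -0.35419 + (-0.35419 − (-1.87013))/3 = 0.15112
T(2,1) = (4·(-0.26785) − (-0.35419)) / 3 = -0.23907
T(3,1) = -0.25167 + (-0.25167 − (-0.26785))/3 = -0.24628
T(2,2) = (16·(-0.23907) − 0.15112) / 15 = -0.26508
T(3,2) = (16·(-0.24628) − (-0.23907)) / 15 = -0.24676
T(3,3) = (64·(-0.24676) − (-0.26508)) / 63 = -0.24647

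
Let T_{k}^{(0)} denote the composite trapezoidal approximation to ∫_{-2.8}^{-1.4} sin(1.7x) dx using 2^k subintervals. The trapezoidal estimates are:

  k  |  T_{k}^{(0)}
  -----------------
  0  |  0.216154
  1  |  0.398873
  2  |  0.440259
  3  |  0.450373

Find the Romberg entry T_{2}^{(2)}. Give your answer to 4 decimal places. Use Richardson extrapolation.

0.4537

T_{1}^{(1)} = (4·0.398873 − 0.216154) / 3 = 0.459779
T_{2}^{(1)} = 0.440259 + (0.440259 − 0.398873)/3 = 0.454054
T_{2}^{(2)} = (16·0.454054 − 0.459779) / 15 = 0.453672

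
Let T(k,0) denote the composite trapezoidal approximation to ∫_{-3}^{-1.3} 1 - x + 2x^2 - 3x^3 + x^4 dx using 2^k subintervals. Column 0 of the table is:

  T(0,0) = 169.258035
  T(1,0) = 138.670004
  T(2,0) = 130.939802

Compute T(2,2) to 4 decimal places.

128.3557

Richardson extrapolation on the trapezoidal column (denominator 4−1=3):
T(1,1) = (4·138.670004 − 169.258035) / 3 = 128.473994
T(2,1) = (4·130.939802 − 138.670004) / 3 = 128.363068
T(2,2) = 128.363068 + (128.363068 − 128.473994)/15 = 128.355673
(Column j=1 coincides with Simpson's rule on the same nodes.)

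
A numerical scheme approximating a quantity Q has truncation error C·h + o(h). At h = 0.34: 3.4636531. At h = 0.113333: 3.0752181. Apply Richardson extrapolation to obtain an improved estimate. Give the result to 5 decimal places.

The leading error scales as h; refining by a factor of 3 reduces it by 3^1 = 3.
Extrapolated value = (3·A(h/3) − A(h)) / (3 − 1)
= (3·3.0752181 − 3.4636531) / 2
= 5.7620012 / 2 = 2.8810006

2.88100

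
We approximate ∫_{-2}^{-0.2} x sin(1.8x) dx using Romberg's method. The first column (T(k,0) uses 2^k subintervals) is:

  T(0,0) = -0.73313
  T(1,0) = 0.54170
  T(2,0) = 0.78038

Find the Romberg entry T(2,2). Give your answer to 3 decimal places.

0.853

T(1,1) = 0.54170 + (0.54170 − (-0.73313))/3 = 0.96664
T(2,1) = (4·0.78038 − 0.54170) / 3 = 0.85994
T(2,2) = (16·0.85994 − 0.96664) / 15 = 0.85283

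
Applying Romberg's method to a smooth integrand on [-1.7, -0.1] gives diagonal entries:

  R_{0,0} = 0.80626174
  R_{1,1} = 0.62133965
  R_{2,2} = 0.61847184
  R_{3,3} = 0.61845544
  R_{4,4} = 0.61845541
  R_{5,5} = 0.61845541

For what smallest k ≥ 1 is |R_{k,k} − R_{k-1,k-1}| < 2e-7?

|R_{1,1} − R_{0,0}| = 0.18492209 ≥ 2e-7
|R_{2,2} − R_{1,1}| = 0.00286781 ≥ 2e-7
|R_{3,3} − R_{2,2}| = 0.00001640 ≥ 2e-7
|R_{4,4} − R_{3,3}| = 0.00000003 < 2e-7

k = 4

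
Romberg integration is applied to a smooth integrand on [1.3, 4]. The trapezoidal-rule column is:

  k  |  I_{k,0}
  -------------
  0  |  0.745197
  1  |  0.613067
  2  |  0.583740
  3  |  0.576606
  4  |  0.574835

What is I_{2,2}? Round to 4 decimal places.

Richardson extrapolation on the trapezoidal column (denominator 4−1=3):
I_{1,1} = (4·0.613067 − 0.745197) / 3 = 0.569024
I_{2,1} = (4·0.583740 − 0.613067) / 3 = 0.573964
I_{2,2} = 0.573964 + (0.573964 − 0.569024)/15 = 0.574293

0.5743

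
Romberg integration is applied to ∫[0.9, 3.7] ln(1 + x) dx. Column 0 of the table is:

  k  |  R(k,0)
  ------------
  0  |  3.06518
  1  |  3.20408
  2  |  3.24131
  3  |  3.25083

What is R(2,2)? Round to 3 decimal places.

R(1,1) = 3.20408 + (3.20408 − 3.06518)/3 = 3.25038
R(2,1) = 3.24131 + (3.24131 − 3.20408)/3 = 3.25372
R(2,2) = 3.25372 + (3.25372 − 3.25038)/15 = 3.25394
(Column j=1 coincides with Simpson's rule on the same nodes.)

3.254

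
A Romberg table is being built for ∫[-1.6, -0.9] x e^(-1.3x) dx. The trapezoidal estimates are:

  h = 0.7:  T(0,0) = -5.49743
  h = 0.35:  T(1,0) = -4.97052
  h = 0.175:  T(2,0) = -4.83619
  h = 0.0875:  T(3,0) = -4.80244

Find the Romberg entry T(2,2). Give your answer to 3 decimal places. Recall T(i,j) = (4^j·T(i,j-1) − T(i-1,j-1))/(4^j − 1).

T(1,1) = (4·(-4.97052) − (-5.49743)) / 3 = -4.79488
T(2,1) = -4.83619 + (-4.83619 − (-4.97052))/3 = -4.79141
T(2,2) = -4.79141 + (-4.79141 − (-4.79488))/15 = -4.79118
(Column j=1 coincides with Simpson's rule on the same nodes.)

-4.791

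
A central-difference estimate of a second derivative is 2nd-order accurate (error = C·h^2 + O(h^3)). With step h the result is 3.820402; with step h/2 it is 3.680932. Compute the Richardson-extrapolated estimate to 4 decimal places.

3.6344

Extrapolated value = (4·A(h/2) − A(h)) / (4 − 1)
= (4·3.680932 − 3.820402) / 3
= 10.903326 / 3 = 3.634442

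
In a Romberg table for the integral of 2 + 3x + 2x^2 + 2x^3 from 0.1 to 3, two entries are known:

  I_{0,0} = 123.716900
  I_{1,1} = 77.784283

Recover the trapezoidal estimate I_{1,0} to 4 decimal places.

From I_{1,1} = (4·I_{1,0} − I_{0,0})/3, solve for I_{1,0}:
4·I_{1,0} = 3·77.784283 + 123.716900 = 357.069749
I_{1,0} = 89.267437

89.2674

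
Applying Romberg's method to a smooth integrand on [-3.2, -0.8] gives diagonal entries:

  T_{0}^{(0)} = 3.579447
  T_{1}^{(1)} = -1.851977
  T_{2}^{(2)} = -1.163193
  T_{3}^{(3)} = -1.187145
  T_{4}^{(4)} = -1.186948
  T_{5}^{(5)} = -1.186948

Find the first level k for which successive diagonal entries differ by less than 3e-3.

k = 4

|T_{1}^{(1)} − T_{0}^{(0)}| = 5.431424 ≥ 3e-3
|T_{2}^{(2)} − T_{1}^{(1)}| = 0.688784 ≥ 3e-3
|T_{3}^{(3)} − T_{2}^{(2)}| = 0.023952 ≥ 3e-3
|T_{4}^{(4)} − T_{3}^{(3)}| = 0.000197 < 3e-3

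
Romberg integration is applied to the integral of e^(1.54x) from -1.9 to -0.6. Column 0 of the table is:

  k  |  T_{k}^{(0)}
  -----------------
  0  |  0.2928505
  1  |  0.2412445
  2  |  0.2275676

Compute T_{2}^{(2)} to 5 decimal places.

Richardson extrapolation on the trapezoidal column (denominator 4−1=3):
T_{1}^{(1)} = (4·0.2412445 − 0.2928505) / 3 = 0.2240425
T_{2}^{(1)} = (4·0.2275676 − 0.2412445) / 3 = 0.2230086
T_{2}^{(2)} = 0.2230086 + (0.2230086 − 0.2240425)/15 = 0.2229397
(Column j=1 coincides with Simpson's rule on the same nodes.)

0.22294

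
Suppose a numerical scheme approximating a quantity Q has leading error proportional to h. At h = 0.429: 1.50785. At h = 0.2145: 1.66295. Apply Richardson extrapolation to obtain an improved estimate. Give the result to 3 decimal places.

The leading error scales as h; refining by a factor of 2 reduces it by 2^1 = 2.
Extrapolated value = (2·A(h/2) − A(h)) / (2 − 1)
= (2·1.66295 − 1.50785) / 1
= 1.81805 / 1 = 1.81805

1.818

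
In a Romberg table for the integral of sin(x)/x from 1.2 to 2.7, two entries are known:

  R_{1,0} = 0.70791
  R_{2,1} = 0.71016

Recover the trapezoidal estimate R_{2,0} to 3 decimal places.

0.710

From R_{2,1} = (4·R_{2,0} − R_{1,0})/3, solve for R_{2,0}:
4·R_{2,0} = 3·0.71016 + 0.70791 = 2.83839
R_{2,0} = 0.70960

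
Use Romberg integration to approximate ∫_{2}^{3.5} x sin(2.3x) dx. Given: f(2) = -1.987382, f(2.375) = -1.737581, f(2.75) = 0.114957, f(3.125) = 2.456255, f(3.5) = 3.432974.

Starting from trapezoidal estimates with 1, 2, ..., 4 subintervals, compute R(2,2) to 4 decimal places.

0.5749

R(0,0) (trapezoid, 1 panel, h=1.5000): 1.084194
R(1,0) (trapezoid, 2 panels, h=0.7500): 0.628315
R(2,0) (trapezoid, 4 panels, h=0.3750): 0.583660
R(1,1) = 0.628315 + (0.628315 − 1.084194)/3 = 0.476355
R(2,1) = 0.583660 + (0.583660 − 0.628315)/3 = 0.568775
R(2,2) = 0.568775 + (0.568775 − 0.476355)/15 = 0.574936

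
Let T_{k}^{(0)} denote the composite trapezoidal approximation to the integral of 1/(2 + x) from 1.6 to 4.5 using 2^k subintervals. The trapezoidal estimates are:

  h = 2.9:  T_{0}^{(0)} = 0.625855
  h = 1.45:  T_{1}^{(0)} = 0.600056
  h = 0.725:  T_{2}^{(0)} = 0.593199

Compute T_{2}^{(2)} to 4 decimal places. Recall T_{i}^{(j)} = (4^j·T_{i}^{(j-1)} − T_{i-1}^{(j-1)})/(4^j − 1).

0.5909

T_{1}^{(1)} = 0.600056 + (0.600056 − 0.625855)/3 = 0.591456
T_{2}^{(1)} = (4·0.593199 − 0.600056) / 3 = 0.590913
T_{2}^{(2)} = 0.590913 + (0.590913 − 0.591456)/15 = 0.590877
(Column j=1 coincides with Simpson's rule on the same nodes.)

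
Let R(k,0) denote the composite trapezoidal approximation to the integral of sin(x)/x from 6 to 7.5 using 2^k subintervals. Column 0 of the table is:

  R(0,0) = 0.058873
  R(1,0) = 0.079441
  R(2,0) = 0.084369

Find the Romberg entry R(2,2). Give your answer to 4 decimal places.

Richardson extrapolation on the trapezoidal column (denominator 4−1=3):
R(1,1) = 0.079441 + (0.079441 − 0.058873)/3 = 0.086297
R(2,1) = 0.084369 + (0.084369 − 0.079441)/3 = 0.086012
R(2,2) = (16·0.086012 − 0.086297) / 15 = 0.085993

0.0860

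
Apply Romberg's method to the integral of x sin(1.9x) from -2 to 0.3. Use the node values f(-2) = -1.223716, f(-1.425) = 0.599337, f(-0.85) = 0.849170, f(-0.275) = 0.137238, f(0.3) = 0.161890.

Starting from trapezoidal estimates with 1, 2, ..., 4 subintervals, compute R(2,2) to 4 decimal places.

R(0,0) (trapezoid, 1 panel, h=2.3000): -1.221100
R(1,0) (trapezoid, 2 panels, h=1.1500): 0.365996
R(2,0) (trapezoid, 4 panels, h=0.5750): 0.606528
R(1,1) = 0.365996 + (0.365996 − (-1.221100))/3 = 0.895028
R(2,1) = 0.606528 + (0.606528 − 0.365996)/3 = 0.686705
R(2,2) = 0.686705 + (0.686705 − 0.895028)/15 = 0.672817

0.6728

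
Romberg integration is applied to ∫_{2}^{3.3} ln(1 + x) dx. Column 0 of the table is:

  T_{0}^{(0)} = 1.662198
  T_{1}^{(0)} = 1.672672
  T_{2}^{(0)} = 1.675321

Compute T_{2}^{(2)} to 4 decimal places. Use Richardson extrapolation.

T_{1}^{(1)} = 1.672672 + (1.672672 − 1.662198)/3 = 1.676163
T_{2}^{(1)} = (4·1.675321 − 1.672672) / 3 = 1.676204
T_{2}^{(2)} = (16·1.676204 − 1.676163) / 15 = 1.676207

1.6762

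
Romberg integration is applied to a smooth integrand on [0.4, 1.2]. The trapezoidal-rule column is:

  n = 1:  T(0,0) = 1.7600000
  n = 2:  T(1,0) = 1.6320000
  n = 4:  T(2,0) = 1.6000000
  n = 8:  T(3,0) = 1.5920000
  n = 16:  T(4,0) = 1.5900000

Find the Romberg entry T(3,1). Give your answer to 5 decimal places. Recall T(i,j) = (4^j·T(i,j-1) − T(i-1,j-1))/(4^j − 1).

T(3,1) = 1.5920000 + (1.5920000 − 1.6000000)/3 = 1.5893333

1.58933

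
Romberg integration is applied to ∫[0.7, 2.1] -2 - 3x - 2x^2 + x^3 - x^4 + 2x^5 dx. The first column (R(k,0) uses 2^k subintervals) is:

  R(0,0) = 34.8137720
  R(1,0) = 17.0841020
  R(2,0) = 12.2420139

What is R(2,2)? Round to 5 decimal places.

Richardson extrapolation on the trapezoidal column (denominator 4−1=3):
R(1,1) = 17.0841020 + (17.0841020 − 34.8137720)/3 = 11.1742120
R(2,1) = 12.2420139 + (12.2420139 − 17.0841020)/3 = 10.6279845
R(2,2) = 10.6279845 + (10.6279845 − 11.1742120)/15 = 10.5915693

10.59157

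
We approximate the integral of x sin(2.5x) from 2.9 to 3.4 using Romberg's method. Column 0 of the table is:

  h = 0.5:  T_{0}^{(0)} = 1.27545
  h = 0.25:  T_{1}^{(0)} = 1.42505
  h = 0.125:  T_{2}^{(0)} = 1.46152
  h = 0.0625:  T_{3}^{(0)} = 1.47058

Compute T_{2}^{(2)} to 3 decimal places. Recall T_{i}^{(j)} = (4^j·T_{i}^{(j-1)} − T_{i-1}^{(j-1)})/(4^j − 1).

T_{1}^{(1)} = 1.42505 + (1.42505 − 1.27545)/3 = 1.47492
T_{2}^{(1)} = (4·1.46152 − 1.42505) / 3 = 1.47368
T_{2}^{(2)} = 1.47368 + (1.47368 − 1.47492)/15 = 1.47360
(Column j=1 coincides with Simpson's rule on the same nodes.)

1.474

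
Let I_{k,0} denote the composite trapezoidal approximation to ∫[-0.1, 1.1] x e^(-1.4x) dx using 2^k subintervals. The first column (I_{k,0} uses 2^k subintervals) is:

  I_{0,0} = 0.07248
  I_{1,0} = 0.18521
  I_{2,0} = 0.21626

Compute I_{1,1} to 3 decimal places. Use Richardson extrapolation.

Richardson extrapolation on the trapezoidal column (denominator 4−1=3):
I_{1,1} = 0.18521 + (0.18521 − 0.07248)/3 = 0.22279

0.223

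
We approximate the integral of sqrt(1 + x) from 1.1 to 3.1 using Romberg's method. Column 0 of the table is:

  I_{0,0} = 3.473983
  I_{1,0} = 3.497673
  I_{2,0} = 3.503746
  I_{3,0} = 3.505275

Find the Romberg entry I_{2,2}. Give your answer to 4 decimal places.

Richardson extrapolation on the trapezoidal column (denominator 4−1=3):
I_{1,1} = 3.497673 + (3.497673 − 3.473983)/3 = 3.505570
I_{2,1} = (4·3.503746 − 3.497673) / 3 = 3.505770
I_{2,2} = 3.505770 + (3.505770 − 3.505570)/15 = 3.505783
(Column j=1 coincides with Simpson's rule on the same nodes.)

3.5058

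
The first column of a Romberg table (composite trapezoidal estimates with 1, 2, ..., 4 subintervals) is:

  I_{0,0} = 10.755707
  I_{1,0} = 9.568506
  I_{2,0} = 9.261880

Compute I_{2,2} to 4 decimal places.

9.1588

Richardson extrapolation on the trapezoidal column (denominator 4−1=3):
I_{1,1} = (4·9.568506 − 10.755707) / 3 = 9.172772
I_{2,1} = 9.261880 + (9.261880 − 9.568506)/3 = 9.159671
I_{2,2} = 9.159671 + (9.159671 − 9.172772)/15 = 9.158798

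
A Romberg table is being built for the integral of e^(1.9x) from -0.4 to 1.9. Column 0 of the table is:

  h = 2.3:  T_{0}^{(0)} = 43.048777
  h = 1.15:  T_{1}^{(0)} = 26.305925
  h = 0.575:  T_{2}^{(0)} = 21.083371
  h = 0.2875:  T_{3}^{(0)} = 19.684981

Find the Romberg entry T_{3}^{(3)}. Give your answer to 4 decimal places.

Richardson extrapolation on the trapezoidal column (denominator 4−1=3):
T_{1}^{(1)} = (4·26.305925 − 43.048777) / 3 = 20.724974
T_{2}^{(1)} = (4·21.083371 − 26.305925) / 3 = 19.342520
T_{3}^{(1)} = (4·19.684981 − 21.083371) / 3 = 19.218851
T_{2}^{(2)} = 19.342520 + (19.342520 − 20.724974)/15 = 19.250356
T_{3}^{(2)} = 19.218851 + (19.218851 − 19.342520)/15 = 19.210606
T_{3}^{(3)} = (64·19.210606 − 19.250356) / 63 = 19.209975

19.2100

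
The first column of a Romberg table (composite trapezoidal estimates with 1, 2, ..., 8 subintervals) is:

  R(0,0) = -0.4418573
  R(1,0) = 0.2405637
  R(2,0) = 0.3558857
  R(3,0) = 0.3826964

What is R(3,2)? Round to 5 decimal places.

R(2,1) = (4·0.3558857 − 0.2405637) / 3 = 0.3943264
R(3,1) = 0.3826964 + (0.3826964 − 0.3558857)/3 = 0.3916333
R(3,2) = (16·0.3916333 − 0.3943264) / 15 = 0.3914538

0.39145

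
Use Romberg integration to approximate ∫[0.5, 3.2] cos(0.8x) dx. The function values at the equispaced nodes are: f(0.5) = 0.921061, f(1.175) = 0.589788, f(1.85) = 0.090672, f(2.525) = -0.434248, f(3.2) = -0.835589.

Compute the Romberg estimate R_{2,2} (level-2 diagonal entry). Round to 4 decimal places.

R_{0,0} (trapezoid, 1 panel, h=2.7000): 0.115387
R_{1,0} (trapezoid, 2 panels, h=1.3500): 0.180101
R_{2,0} (trapezoid, 4 panels, h=0.6750): 0.195040
R_{1,1} = 0.180101 + (0.180101 − 0.115387)/3 = 0.201672
R_{2,1} = 0.195040 + (0.195040 − 0.180101)/3 = 0.200020
R_{2,2} = 0.200020 + (0.200020 − 0.201672)/15 = 0.199910

0.1999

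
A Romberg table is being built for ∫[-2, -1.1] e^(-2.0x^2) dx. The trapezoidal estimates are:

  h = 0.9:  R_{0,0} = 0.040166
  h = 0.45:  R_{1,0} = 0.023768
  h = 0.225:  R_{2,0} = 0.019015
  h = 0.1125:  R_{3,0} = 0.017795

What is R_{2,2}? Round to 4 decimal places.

0.0174

Richardson extrapolation on the trapezoidal column (denominator 4−1=3):
R_{1,1} = 0.023768 + (0.023768 − 0.040166)/3 = 0.018302
R_{2,1} = 0.019015 + (0.019015 − 0.023768)/3 = 0.017431
R_{2,2} = 0.017431 + (0.017431 − 0.018302)/15 = 0.017373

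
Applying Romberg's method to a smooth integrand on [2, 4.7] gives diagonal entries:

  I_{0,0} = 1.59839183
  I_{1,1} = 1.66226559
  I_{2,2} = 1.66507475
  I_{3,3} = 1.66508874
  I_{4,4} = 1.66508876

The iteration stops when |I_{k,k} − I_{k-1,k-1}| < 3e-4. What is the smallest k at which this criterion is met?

|I_{1,1} − I_{0,0}| = 0.06387376 ≥ 3e-4
|I_{2,2} − I_{1,1}| = 0.00280916 ≥ 3e-4
|I_{3,3} − I_{2,2}| = 0.00001399 < 3e-4

k = 3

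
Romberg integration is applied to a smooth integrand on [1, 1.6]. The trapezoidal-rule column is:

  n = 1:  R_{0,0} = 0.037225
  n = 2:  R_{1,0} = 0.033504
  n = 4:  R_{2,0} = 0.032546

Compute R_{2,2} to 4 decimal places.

Richardson extrapolation on the trapezoidal column (denominator 4−1=3):
R_{1,1} = 0.033504 + (0.033504 − 0.037225)/3 = 0.032264
R_{2,1} = (4·0.032546 − 0.033504) / 3 = 0.032227
R_{2,2} = (16·0.032227 − 0.032264) / 15 = 0.032225

0.0322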